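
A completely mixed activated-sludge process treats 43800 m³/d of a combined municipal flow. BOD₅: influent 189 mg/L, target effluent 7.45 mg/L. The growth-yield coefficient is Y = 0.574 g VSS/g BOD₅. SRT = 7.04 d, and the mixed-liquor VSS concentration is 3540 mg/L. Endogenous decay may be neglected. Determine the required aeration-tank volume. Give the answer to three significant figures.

V ≈ 9080 m³

Biomass mass balance (decay neglected): V·X = Y·Q·(S₀ − S)·θ_c, so V = 0.574 × 43800 × (189 − 7.45) × 7.04 / 3540 = 9077 m³.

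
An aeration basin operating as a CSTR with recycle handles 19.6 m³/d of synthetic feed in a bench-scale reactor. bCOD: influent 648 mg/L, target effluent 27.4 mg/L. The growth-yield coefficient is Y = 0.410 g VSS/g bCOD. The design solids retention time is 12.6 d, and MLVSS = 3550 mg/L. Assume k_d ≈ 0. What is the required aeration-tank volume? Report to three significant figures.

V ≈ 17.7 m³

Biomass mass balance (decay neglected): V·X = Y·Q·(S₀ − S)·θ_c, so V = 0.410 × 19.6 × (648 − 27.4) × 12.6 / 3550 = 17.70 m³.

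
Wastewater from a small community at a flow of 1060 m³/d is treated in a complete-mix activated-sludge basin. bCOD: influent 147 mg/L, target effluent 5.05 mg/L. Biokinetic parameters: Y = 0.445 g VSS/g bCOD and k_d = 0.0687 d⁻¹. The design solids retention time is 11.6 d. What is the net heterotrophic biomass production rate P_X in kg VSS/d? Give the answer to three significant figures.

P_X ≈ 37.3 kg VSS/d

Y_obs = Y / (1 + k_d θ_c) = 0.445 / (1 + 0.0687 × 11.6) = 0.445 / 1.797 = 0.2476.
ΔS = 147 − 5.05 = 141.9 mg/L, so the substrate removal rate is 1060 × 141.9/1000 = 150.5 kg bCOD/d.
P_X = Y_obs · Q(S₀ − S) = 0.2476 × 150.5 = 37.26 kg VSS/d.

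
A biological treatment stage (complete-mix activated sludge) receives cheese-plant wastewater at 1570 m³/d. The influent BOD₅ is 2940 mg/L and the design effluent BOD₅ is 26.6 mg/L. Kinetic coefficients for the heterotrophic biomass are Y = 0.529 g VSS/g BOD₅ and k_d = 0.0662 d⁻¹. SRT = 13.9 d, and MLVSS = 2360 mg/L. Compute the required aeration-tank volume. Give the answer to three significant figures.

V ≈ 7420 m³

Rearranging the biomass balance for a CMAS with decay, V = Y·Q·ΔS·θ_c / [X·(1+k_d θ_c)] = 0.529 × 1570 × (2940 − 26.6) × 13.9 / [2360 × (1 + 0.0662 × 13.9)] = 3.36×10^7 / 4532 = 7422 m³.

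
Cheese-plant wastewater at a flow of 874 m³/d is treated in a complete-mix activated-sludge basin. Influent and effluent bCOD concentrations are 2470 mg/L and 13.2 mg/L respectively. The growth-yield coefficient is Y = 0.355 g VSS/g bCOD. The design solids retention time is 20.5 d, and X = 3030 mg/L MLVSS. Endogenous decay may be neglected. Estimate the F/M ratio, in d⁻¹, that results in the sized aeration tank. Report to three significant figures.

F/M ≈ 0.138 d⁻¹

Biomass mass balance (decay neglected): V·X = Y·Q·(S₀ − S)·θ_c, so V = 0.355 × 874 × (2470 − 13.2) × 20.5 / 3030 = 5157 m³.
Food-to-microorganism ratio F/M = Q S₀ / (V X) = 874 × 2470 / (5157 × 3030) = 0.1381 d⁻¹.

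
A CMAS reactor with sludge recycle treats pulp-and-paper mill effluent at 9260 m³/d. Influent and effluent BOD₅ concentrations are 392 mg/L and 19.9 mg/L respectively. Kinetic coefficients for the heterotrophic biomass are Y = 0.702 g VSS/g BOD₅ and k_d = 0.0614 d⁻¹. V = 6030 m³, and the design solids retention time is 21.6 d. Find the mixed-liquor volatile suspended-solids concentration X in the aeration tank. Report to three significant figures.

Solving the biomass balance for X: X = Y Q (S₀−S) θ_c / [V (1+k_d θ_c)] = 0.702 × 9260 × (392 − 19.9) × 21.6 / [6030 × (1 + 0.0614 × 21.6)] = 3725 mg/L.

X ≈ 3720 mg/L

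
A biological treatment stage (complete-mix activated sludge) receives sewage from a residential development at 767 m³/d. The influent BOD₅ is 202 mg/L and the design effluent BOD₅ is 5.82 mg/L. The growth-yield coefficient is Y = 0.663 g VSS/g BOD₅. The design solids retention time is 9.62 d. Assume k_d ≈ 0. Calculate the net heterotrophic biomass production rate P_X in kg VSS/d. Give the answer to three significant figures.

With endogenous decay neglected, the observed yield equals the true yield: Y_obs = Y = 0.663 g VSS/g BOD₅.
Mass of BOD₅ removed per day: Q(S₀ − S) = 767 × 196.2 g/m³ = 150.5 kg/d.
Biomass produced: P_X = Y_obs·Q·ΔS = 0.6630 × 150.5 ≈ 99.76 kg VSS/d.

P_X ≈ 99.8 kg VSS/d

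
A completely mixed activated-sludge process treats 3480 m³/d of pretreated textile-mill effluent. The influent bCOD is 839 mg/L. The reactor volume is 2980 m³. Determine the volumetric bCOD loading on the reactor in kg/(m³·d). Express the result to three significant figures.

L_v ≈ 0.980 kg bCOD/(m³·d)

Applied bCOD load per unit volume = Q·S₀/V = (3480 × 839/1000)/2980 = 0.9798 kg bCOD·m⁻³·d⁻¹.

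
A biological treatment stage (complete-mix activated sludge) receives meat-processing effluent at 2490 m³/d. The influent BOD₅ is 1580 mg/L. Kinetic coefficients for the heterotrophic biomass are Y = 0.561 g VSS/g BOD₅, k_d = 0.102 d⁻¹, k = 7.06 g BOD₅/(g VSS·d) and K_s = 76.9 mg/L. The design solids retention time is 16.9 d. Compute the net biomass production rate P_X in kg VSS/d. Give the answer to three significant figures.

For a completely mixed reactor with recycle the Lawrence–McCarty relation gives S = K_s·(1 + k_d·θ_c) / [θ_c·(Y·k − k_d) − 1] = 76.9 × (1 + 0.102 × 16.9) / [16.9 × (0.561 × 7.06 − 0.102) − 1] = 209.5 / 64.21 = 3.262 mg/L.
The observed yield is Y_obs = Y/(1 + k_d·θ_c) = 0.561 / (1 + 0.102 × 16.9) = 0.561 / 2.724 = 0.2060 g VSS per g BOD₅ removed.
Mass of BOD₅ removed per day: Q(S₀ − S) = 2490 × 1577 g/m³ = 3926 kg/d.
So the net sludge growth is P_X = 0.2060 × 3926 = 808.6 kg VSS/d.

P_X ≈ 809 kg VSS/d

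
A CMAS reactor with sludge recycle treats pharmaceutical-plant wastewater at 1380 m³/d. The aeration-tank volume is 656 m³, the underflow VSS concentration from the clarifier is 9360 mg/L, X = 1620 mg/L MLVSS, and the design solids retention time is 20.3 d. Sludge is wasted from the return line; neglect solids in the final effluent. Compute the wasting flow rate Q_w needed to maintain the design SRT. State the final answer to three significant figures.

θ_c = V·X/(Q_w·X_r) when wasting from the recycle, so Q_w = V·X/(θ_c·X_r) = 656.0 × 1620 / (20.3 × 9360) = 5.593 m³/d.

Q_w ≈ 5.59 m³/d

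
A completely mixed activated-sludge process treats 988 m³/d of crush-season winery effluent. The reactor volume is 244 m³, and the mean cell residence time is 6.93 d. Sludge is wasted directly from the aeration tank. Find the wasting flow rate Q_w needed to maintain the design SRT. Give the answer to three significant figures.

Q_w ≈ 35.2 m³/d

With mixed-liquor wasting, θ_c = V/Q_w, so Q_w = V/θ_c = 244.0/6.93 = 35.21 m³/d.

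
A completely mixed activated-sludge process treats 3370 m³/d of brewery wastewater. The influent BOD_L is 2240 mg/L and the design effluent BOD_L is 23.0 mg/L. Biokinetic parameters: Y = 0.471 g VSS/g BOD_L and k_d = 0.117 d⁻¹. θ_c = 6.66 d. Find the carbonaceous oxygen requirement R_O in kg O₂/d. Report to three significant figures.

R_O ≈ 4660 kg O₂/d

Observed yield with endogenous decay: Y_obs = Y / (1 + k_d·θ_c) = 0.471 / (1 + 0.117 × 6.66) = 0.471 / 1.779 = 0.2647 g VSS/g BOD_L.
Q·(S₀ − S) = 3370 × (2240 − 23.0) × 10⁻³ = 7471 kg/d removed.
Net sludge production P_X = 0.2647 × 7471 = 1978 kg VSS/d.
R_O = Q·ΔS − 1.42 P_X = 7471 − 2809 = 4663 kg O₂/d.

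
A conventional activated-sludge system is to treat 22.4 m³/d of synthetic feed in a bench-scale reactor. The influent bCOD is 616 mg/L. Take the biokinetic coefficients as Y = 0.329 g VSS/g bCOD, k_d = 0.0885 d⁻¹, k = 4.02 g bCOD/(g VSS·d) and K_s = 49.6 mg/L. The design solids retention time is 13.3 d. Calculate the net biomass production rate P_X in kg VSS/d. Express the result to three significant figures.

Effluent substrate depends only on kinetics and SRT: S = K_s(1 + k_d θ_c) / [θ_c(Yk − k_d) − 1] = 49.6 × (1 + 0.0885 × 13.3) / [13.3 × (0.329 × 4.02 − 0.0885) − 1] = 108.0 / 15.41 = 7.006 mg/L.
Observed yield with endogenous decay: Y_obs = Y / (1 + k_d·θ_c) = 0.329 / (1 + 0.0885 × 13.3) = 0.329 / 2.177 = 0.1511 g VSS/g bCOD.
Q·(S₀ − S) = 22.4 × (616 − 7.01) × 10⁻³ = 13.64 kg/d removed.
P_X = Y_obs · Q(S₀ − S) = 0.1511 × 13.64 = 2.062 kg VSS/d.

P_X ≈ 2.06 kg VSS/d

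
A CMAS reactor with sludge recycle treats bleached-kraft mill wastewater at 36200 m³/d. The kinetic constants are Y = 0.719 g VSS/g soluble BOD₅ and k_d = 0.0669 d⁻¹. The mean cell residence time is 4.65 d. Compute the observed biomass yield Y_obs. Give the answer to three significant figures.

The observed yield is Y_obs = Y/(1 + k_d·θ_c) = 0.719 / (1 + 0.0669 × 4.65) = 0.719 / 1.311 = 0.5484 g VSS per g soluble BOD₅ removed.

Y_obs ≈ 0.548 g VSS/g soluble BOD₅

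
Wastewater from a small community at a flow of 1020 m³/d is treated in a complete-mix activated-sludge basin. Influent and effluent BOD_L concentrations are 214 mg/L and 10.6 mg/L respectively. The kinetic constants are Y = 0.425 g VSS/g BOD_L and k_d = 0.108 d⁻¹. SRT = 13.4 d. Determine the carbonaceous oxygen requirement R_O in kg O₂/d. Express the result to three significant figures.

R_O ≈ 156 kg O₂/d

Correct the yield for decay: Y_obs = Y/(1 + k_d θ_c) = 0.425 / (1 + 0.108 × 13.4) = 0.425 / 2.447 = 0.1737.
Q·(S₀ − S) = 1020 × (214 − 10.6) × 10⁻³ = 207.5 kg/d removed.
Biomass synthesised: P_X = Y_obs × 207.5 = 36.03 kg VSS/d.
R_O = Q·ΔS − 1.42 P_X = 207.5 − 51.16 = 156.3 kg O₂/d.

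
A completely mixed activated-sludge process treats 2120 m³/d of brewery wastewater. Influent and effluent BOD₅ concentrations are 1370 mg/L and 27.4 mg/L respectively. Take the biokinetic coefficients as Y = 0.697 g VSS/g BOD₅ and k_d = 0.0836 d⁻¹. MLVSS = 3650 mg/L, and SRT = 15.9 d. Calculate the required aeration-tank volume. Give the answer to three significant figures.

V ≈ 3710 m³

Steady-state biomass mass balance: V·X·(1 + k_d·θ_c) = Y·Q·(S₀ − S)·θ_c, so V = 0.697 × 2120 × (1370 − 27.4) × 15.9 / [3650 × (1 + 0.0836 × 15.9)] = 3.15×10^7 / 8502 = 3710 m³.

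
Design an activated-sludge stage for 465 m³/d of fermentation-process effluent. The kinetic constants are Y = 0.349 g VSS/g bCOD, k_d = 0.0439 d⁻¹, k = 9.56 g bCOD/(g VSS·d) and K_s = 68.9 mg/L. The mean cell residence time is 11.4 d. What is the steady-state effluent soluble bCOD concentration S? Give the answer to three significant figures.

S ≈ 2.83 mg/L

Effluent substrate depends only on kinetics and SRT: S = K_s(1 + k_d θ_c) / [θ_c(Yk − k_d) − 1] = 68.9 × (1 + 0.0439 × 11.4) / [11.4 × (0.349 × 9.56 − 0.0439) − 1] = 103.4 / 36.53 = 2.830 mg/L.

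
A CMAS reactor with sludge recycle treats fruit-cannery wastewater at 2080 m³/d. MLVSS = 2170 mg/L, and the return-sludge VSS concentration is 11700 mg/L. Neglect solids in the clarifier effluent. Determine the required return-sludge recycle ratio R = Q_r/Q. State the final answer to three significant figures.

R = Q_r/Q = X/(X_r − X) = 2170 / (11700 − 2170) = 0.2277.

R ≈ 0.228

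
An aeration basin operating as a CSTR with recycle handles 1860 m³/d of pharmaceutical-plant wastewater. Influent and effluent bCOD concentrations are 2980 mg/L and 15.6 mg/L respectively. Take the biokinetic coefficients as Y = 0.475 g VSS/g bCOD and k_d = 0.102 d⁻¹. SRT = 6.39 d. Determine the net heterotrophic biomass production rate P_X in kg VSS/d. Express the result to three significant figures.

Correct the yield for decay: Y_obs = Y/(1 + k_d θ_c) = 0.475 / (1 + 0.102 × 6.39) = 0.475 / 1.652 = 0.2876.
Q·(S₀ − S) = 1860 × (2980 − 15.6) × 10⁻³ = 5514 kg/d removed.
Net biomass production P_X = Y_obs × Q·(S₀ − S) = 0.2876 × 5514 = 1586 kg VSS/d.

P_X ≈ 1590 kg VSS/d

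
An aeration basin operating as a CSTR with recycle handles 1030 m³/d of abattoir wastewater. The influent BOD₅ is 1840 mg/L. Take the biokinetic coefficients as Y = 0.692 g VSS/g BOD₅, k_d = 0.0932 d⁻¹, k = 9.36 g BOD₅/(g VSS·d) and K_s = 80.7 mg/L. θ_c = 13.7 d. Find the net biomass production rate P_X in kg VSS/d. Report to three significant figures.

P_X ≈ 575 kg VSS/d

From the Monod/SRT balance for a CMAS, S = K_s·(1+k_d θ_c)/[θ_c·(Y k − k_d) − 1] = 80.7 × (1 + 0.0932 × 13.7) / [13.7 × (0.692 × 9.36 − 0.0932) − 1] = 183.7 / 86.46 = 2.125 mg/L.
Observed yield with endogenous decay: Y_obs = Y / (1 + k_d·θ_c) = 0.692 / (1 + 0.0932 × 13.7) = 0.692 / 2.277 = 0.3039 g VSS/g BOD₅.
Q·(S₀ − S) = 1030 × (1840 − 2.13) × 10⁻³ = 1893 kg/d removed.
So the net sludge growth is P_X = 0.3039 × 1893 = 575.3 kg VSS/d.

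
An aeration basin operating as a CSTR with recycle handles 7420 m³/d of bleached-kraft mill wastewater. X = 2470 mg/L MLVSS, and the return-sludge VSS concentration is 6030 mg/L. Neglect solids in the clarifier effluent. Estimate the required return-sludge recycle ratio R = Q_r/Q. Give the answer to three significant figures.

R = Q_r/Q = X/(X_r − X) = 2470 / (6030 − 2470) = 0.6938.

R ≈ 0.694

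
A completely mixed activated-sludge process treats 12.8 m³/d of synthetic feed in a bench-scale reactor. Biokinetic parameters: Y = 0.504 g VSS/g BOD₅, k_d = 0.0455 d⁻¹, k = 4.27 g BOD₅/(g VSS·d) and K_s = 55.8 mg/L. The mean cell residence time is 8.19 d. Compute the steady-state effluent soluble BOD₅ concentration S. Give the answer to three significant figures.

For a completely mixed reactor with recycle the Lawrence–McCarty relation gives S = K_s·(1 + k_d·θ_c) / [θ_c·(Y·k − k_d) − 1] = 55.8 × (1 + 0.0455 × 8.19) / [8.19 × (0.504 × 4.27 − 0.0455) − 1] = 76.59 / 16.25 = 4.713 mg/L.

S ≈ 4.71 mg/L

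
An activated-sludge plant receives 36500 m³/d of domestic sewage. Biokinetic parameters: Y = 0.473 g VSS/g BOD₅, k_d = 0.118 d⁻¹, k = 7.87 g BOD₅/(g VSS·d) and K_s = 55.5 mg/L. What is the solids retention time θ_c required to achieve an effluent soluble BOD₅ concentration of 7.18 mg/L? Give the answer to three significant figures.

From 1/θ_c = Y·k·S/(K_s + S) − k_d: Y·k·S/(K_s+S) = 0.473 × 7.87 × 7.18 / (55.5 + 7.18) = 0.4264 d⁻¹.
θ_c = 1/(μ − k_d) = 1/(0.4264 − 0.118) = 1/0.3084 = 3.242 d.

θ_c ≈ 3.24 d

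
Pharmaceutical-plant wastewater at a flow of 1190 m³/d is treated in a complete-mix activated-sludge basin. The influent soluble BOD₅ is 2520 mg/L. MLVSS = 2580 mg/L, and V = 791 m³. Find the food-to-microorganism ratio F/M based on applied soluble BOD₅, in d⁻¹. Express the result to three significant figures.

F/M = Q·S₀ / (V·X) = 1190 × 2520 / (791.0 × 2580) = 1.469 g soluble BOD₅·(g VSS·d)⁻¹.

F/M ≈ 1.47 d⁻¹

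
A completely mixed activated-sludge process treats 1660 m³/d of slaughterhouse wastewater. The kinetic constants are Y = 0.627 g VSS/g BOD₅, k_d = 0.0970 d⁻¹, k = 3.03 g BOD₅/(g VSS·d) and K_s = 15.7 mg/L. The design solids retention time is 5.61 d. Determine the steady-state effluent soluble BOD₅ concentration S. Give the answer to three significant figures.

S ≈ 2.66 mg/L

Effluent substrate depends only on kinetics and SRT: S = K_s(1 + k_d θ_c) / [θ_c(Yk − k_d) − 1] = 15.7 × (1 + 0.0970 × 5.61) / [5.61 × (0.627 × 3.03 − 0.0970) − 1] = 24.24 / 9.114 = 2.660 mg/L.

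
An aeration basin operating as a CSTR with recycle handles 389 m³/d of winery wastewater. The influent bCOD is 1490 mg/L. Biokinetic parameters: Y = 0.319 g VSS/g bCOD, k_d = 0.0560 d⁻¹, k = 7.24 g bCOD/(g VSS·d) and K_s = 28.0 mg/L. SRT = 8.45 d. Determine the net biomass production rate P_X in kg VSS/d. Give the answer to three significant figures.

P_X ≈ 125 kg VSS/d

From the Monod/SRT balance for a CMAS, S = K_s·(1+k_d θ_c)/[θ_c·(Y k − k_d) − 1] = 28.0 × (1 + 0.0560 × 8.45) / [8.45 × (0.319 × 7.24 − 0.0560) − 1] = 41.25 / 18.04 = 2.286 mg/L.
The observed yield is Y_obs = Y/(1 + k_d·θ_c) = 0.319 / (1 + 0.0560 × 8.45) = 0.319 / 1.473 = 0.2165 g VSS per g bCOD removed.
Q·(S₀ − S) = 389 × (1490 − 2.29) × 10⁻³ = 578.7 kg/d removed.
Net biomass production P_X = Y_obs × Q·(S₀ − S) = 0.2165 × 578.7 = 125.3 kg VSS/d.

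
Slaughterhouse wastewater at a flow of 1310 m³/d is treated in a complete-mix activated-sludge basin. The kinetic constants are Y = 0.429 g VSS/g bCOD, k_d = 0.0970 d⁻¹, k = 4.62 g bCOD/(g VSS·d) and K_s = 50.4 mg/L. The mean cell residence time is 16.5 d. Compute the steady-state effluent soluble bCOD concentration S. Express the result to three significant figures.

S ≈ 4.35 mg/L

Effluent substrate depends only on kinetics and SRT: S = K_s(1 + k_d θ_c) / [θ_c(Yk − k_d) − 1] = 50.4 × (1 + 0.0970 × 16.5) / [16.5 × (0.429 × 4.62 − 0.0970) − 1] = 131.1 / 30.10 = 4.354 mg/L.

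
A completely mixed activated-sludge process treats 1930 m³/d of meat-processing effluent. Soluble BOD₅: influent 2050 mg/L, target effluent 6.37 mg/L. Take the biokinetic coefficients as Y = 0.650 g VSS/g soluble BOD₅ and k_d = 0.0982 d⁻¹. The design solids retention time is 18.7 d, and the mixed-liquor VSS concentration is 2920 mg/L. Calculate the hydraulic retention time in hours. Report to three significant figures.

From the SRT design equation V = Y Q (S₀−S) θ_c / [X (1 + k_d θ_c)] = 0.650 × 1930 × (2050 − 6.37) × 18.7 / [2920 × (1 + 0.0982 × 18.7)] = 4.79×10^7 / 8282 = 5789 m³.
Hydraulic retention time τ = V/Q = 5789 / 1930 = 2.999 d = 71.98 h.

τ ≈ 72.0 h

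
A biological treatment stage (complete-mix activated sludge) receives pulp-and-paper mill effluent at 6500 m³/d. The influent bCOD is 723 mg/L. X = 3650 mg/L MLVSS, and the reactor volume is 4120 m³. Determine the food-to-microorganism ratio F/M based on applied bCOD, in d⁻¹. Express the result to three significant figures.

Food-to-microorganism ratio F/M = Q S₀ / (V X) = 6500 × 723 / (4120 × 3650) = 0.3125 d⁻¹.

F/M ≈ 0.313 d⁻¹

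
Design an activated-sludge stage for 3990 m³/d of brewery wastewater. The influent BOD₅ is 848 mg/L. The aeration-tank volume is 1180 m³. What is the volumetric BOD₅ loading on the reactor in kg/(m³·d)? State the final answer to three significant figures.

L_v = Q S₀ / V = 3990 × 848 × 10⁻³ / 1180 = 2.867 kg/(m³·d).

L_v ≈ 2.87 kg BOD₅/(m³·d)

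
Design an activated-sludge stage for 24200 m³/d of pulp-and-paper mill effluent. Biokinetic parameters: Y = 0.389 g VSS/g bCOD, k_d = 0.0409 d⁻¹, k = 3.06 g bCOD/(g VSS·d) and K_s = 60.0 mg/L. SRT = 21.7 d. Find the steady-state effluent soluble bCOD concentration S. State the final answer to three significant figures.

Effluent substrate depends only on kinetics and SRT: S = K_s(1 + k_d θ_c) / [θ_c(Yk − k_d) − 1] = 60.0 × (1 + 0.0409 × 21.7) / [21.7 × (0.389 × 3.06 − 0.0409) − 1] = 113.3 / 23.94 = 4.730 mg/L.

S ≈ 4.73 mg/L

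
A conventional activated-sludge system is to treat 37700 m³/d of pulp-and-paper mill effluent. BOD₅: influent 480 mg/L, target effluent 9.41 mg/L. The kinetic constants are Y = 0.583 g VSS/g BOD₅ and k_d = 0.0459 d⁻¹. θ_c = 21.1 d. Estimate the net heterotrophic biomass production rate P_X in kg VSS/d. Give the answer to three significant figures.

P_X ≈ 5250 kg VSS/d

Y_obs = Y / (1 + k_d θ_c) = 0.583 / (1 + 0.0459 × 21.1) = 0.583 / 1.968 = 0.2962.
Q·(S₀ − S) = 37700 × (480 − 9.41) × 10⁻³ = 17741 kg/d removed.
So the net sludge growth is P_X = 0.2962 × 17741 = 5254 kg VSS/d.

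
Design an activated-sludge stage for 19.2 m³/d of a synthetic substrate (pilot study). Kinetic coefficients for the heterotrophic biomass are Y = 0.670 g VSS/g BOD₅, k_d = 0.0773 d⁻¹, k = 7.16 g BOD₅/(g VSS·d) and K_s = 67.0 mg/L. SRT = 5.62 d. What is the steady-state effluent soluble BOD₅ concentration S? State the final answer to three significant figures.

For a completely mixed reactor with recycle the Lawrence–McCarty relation gives S = K_s·(1 + k_d·θ_c) / [θ_c·(Y·k − k_d) − 1] = 67.0 × (1 + 0.0773 × 5.62) / [5.62 × (0.670 × 7.16 − 0.0773) − 1] = 96.11 / 25.53 = 3.765 mg/L.

S ≈ 3.77 mg/L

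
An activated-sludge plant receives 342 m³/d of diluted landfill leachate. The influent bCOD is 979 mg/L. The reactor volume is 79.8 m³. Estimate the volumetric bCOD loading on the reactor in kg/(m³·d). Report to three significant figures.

L_v ≈ 4.20 kg bCOD/(m³·d)

L_v = Q S₀ / V = 342 × 979 × 10⁻³ / 79.80 = 4.196 kg/(m³·d).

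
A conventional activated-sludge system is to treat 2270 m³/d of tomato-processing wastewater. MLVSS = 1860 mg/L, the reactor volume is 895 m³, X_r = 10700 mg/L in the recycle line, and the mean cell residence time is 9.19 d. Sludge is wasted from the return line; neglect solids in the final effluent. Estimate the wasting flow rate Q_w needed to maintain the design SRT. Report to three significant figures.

θ_c = V·X/(Q_w·X_r) when wasting from the recycle, so Q_w = V·X/(θ_c·X_r) = 895.0 × 1860 / (9.19 × 10700) = 16.93 m³/d.

Q_w ≈ 16.9 m³/d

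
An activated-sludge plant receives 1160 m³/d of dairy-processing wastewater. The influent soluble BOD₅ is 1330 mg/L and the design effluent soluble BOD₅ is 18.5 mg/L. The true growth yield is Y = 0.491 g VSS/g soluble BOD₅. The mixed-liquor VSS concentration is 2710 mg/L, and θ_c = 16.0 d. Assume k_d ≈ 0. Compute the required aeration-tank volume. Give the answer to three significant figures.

V ≈ 4410 m³

With k_d = 0 the design equation reduces to V = Y Q (S₀−S) θ_c / X = 0.491 × 1160 × (1330 − 18.5) × 16.0 / 2710 = 4410 m³.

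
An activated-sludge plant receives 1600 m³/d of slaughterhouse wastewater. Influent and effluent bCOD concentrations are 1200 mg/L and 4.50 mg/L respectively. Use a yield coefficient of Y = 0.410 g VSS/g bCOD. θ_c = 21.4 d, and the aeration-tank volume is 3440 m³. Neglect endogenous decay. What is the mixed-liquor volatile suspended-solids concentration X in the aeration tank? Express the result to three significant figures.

X ≈ 4880 mg/L

X = Y·Q·ΔS·θ_c / V = 0.410 × 1600 × (1200 − 4.50) × 21.4 / 3440 = 4879 mg/L.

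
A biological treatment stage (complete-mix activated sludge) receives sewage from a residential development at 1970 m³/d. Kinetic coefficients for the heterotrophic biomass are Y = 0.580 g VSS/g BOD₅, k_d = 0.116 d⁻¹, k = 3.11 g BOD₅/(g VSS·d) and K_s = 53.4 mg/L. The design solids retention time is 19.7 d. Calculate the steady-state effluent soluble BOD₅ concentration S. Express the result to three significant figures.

From the Monod/SRT balance for a CMAS, S = K_s·(1+k_d θ_c)/[θ_c·(Y k − k_d) − 1] = 53.4 × (1 + 0.116 × 19.7) / [19.7 × (0.580 × 3.11 − 0.116) − 1] = 175.4 / 32.25 = 5.440 mg/L.

S ≈ 5.44 mg/L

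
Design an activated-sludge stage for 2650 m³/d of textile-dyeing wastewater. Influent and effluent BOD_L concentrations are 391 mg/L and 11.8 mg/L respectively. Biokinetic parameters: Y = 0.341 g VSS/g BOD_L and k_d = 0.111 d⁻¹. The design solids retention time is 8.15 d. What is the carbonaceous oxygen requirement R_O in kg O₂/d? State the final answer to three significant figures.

R_O ≈ 749 kg O₂/d

Correct the yield for decay: Y_obs = Y/(1 + k_d θ_c) = 0.341 / (1 + 0.111 × 8.15) = 0.341 / 1.905 = 0.1790.
Q·(S₀ − S) = 2650 × (391 − 11.8) × 10⁻³ = 1005 kg/d removed.
Biomass synthesised: P_X = Y_obs × 1005 = 179.9 kg VSS/d.
Carbonaceous O₂ demand = substrate oxidised − cell-mass equivalent = 1005 − 1.42 × 179.9 = 749.4 kg O₂/d.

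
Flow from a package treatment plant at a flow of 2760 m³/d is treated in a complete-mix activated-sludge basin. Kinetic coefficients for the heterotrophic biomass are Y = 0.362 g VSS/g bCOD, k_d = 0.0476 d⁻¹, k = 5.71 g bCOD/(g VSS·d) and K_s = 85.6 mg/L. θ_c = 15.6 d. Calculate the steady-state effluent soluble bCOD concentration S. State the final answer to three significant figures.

Effluent substrate depends only on kinetics and SRT: S = K_s(1 + k_d θ_c) / [θ_c(Yk − k_d) − 1] = 85.6 × (1 + 0.0476 × 15.6) / [15.6 × (0.362 × 5.71 − 0.0476) − 1] = 149.2 / 30.50 = 4.890 mg/L.

S ≈ 4.89 mg/L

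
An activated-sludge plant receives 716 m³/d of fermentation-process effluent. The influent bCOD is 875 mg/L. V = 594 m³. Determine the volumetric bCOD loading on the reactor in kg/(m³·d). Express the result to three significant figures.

L_v = Q S₀ / V = 716 × 875 × 10⁻³ / 594.0 = 1.055 kg/(m³·d).

L_v ≈ 1.05 kg bCOD/(m³·d)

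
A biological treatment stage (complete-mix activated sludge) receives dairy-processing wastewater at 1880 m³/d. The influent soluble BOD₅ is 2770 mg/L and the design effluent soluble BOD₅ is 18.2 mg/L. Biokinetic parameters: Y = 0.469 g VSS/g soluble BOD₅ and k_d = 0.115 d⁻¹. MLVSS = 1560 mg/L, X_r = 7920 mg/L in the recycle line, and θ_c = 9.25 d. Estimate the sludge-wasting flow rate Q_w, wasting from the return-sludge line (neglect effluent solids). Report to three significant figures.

Q_w ≈ 148 m³/d

Steady-state biomass mass balance: V·X·(1 + k_d·θ_c) = Y·Q·(S₀ − S)·θ_c, so V = 0.469 × 1880 × (2770 − 18.2) × 9.25 / [1560 × (1 + 0.115 × 9.25)] = 2.24×10^7 / 3219 = 6971 m³.
Q_w = (V·X)/(θ_c X_r) = 6971 × 1560 / (9.25 × 7920) = 148.4 m³/d.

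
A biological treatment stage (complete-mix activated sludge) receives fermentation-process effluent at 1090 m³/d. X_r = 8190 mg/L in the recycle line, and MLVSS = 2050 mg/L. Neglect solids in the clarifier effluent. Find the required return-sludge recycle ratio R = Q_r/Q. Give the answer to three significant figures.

R ≈ 0.334

Solids balance on the clarifier gives (1+R)X = R·X_r, so R = X/(X_r − X) = 2050 / (8190 − 2050) = 0.3339.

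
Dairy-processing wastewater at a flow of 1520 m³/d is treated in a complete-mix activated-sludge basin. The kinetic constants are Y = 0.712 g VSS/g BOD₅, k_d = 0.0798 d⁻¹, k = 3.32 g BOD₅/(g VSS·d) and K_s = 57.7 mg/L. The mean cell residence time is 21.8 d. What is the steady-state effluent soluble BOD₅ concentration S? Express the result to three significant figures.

For a completely mixed reactor with recycle the Lawrence–McCarty relation gives S = K_s·(1 + k_d·θ_c) / [θ_c·(Y·k − k_d) − 1] = 57.7 × (1 + 0.0798 × 21.8) / [21.8 × (0.712 × 3.32 − 0.0798) − 1] = 158.1 / 48.79 = 3.240 mg/L.

S ≈ 3.24 mg/L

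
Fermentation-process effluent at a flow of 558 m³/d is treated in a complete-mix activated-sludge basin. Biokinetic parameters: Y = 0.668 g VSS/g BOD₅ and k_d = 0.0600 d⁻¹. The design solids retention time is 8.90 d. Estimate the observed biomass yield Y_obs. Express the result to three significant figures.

Y_obs ≈ 0.435 g VSS/g BOD₅

Y_obs = Y / (1 + k_d θ_c) = 0.668 / (1 + 0.0600 × 8.90) = 0.668 / 1.534 = 0.4355.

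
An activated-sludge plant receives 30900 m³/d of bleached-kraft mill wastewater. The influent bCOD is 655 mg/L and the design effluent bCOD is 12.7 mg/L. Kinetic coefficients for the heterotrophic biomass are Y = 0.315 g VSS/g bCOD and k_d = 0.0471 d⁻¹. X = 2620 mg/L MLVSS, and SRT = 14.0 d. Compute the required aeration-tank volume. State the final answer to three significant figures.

V ≈ 20100 m³

Rearranging the biomass balance for a CMAS with decay, V = Y·Q·ΔS·θ_c / [X·(1+k_d θ_c)] = 0.315 × 30900 × (655 − 12.7) × 14.0 / [2620 × (1 + 0.0471 × 14.0)] = 8.75×10^7 / 4348 = 20132 m³.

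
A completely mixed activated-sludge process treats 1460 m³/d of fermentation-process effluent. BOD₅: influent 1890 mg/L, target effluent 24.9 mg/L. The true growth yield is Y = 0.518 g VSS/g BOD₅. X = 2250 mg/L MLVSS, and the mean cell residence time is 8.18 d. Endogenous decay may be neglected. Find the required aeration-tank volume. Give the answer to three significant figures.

V ≈ 5130 m³

With k_d = 0 the design equation reduces to V = Y Q (S₀−S) θ_c / X = 0.518 × 1460 × (1890 − 24.9) × 8.18 / 2250 = 5128 m³.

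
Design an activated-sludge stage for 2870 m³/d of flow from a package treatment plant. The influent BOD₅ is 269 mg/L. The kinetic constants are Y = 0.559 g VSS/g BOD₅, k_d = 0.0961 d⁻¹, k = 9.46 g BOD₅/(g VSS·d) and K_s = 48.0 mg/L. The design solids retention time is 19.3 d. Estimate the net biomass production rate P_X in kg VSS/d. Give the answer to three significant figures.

Effluent substrate depends only on kinetics and SRT: S = K_s(1 + k_d θ_c) / [θ_c(Yk − k_d) − 1] = 48.0 × (1 + 0.0961 × 19.3) / [19.3 × (0.559 × 9.46 − 0.0961) − 1] = 137.0 / 99.21 = 1.381 mg/L.
The observed yield is Y_obs = Y/(1 + k_d·θ_c) = 0.559 / (1 + 0.0961 × 19.3) = 0.559 / 2.855 = 0.1958 g VSS per g BOD₅ removed.
Substrate removed = Q·(S₀ − S) = 2870 m³/d × (269 − 1.38) g/m³ = 7.68×10^5 g/d = 768.1 kg/d.
So the net sludge growth is P_X = 0.1958 × 768.1 = 150.4 kg VSS/d.

P_X ≈ 150 kg VSS/d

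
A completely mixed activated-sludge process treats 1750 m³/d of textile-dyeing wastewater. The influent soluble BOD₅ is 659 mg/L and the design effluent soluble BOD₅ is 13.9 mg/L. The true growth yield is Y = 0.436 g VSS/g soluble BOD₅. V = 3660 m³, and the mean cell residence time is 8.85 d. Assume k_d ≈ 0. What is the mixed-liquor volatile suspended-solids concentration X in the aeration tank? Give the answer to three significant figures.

From V·X = Y·Q·(S₀ − S)·θ_c (decay neglected): X = 0.436 × 1750 × (659 − 13.9) × 8.85 / 3660 = 1190 mg/L.

X ≈ 1190 mg/L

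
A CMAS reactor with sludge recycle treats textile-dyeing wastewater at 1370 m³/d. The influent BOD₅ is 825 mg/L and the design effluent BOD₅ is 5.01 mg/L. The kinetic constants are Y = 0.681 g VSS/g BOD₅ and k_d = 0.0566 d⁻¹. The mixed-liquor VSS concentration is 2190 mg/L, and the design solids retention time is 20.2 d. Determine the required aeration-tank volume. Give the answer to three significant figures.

Rearranging the biomass balance for a CMAS with decay, V = Y·Q·ΔS·θ_c / [X·(1+k_d θ_c)] = 0.681 × 1370 × (825 − 5.01) × 20.2 / [2190 × (1 + 0.0566 × 20.2)] = 1.55×10^7 / 4694 = 3292 m³.

V ≈ 3290 m³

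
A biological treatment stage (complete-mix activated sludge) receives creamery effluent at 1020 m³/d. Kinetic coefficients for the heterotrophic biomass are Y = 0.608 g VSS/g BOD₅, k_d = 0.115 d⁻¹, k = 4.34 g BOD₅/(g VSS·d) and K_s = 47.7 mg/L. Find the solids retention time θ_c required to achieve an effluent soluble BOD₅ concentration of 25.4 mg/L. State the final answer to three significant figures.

θ_c ≈ 1.25 d

From 1/θ_c = Y·k·S/(K_s + S) − k_d: Y·k·S/(K_s+S) = 0.608 × 4.34 × 25.4 / (47.7 + 25.4) = 0.9169 d⁻¹.
θ_c = 1/(μ − k_d) = 1/(0.9169 − 0.115) = 1/0.8019 = 1.247 d.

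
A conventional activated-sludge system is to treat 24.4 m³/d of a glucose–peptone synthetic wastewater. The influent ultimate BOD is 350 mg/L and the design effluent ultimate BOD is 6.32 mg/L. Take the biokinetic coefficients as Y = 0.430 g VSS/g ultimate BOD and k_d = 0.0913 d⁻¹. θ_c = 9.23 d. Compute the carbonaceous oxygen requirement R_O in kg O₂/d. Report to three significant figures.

Observed yield with endogenous decay: Y_obs = Y / (1 + k_d·θ_c) = 0.430 / (1 + 0.0913 × 9.23) = 0.430 / 1.843 = 0.2334 g VSS/g ultimate BOD.
Substrate removed = Q·(S₀ − S) = 24.4 m³/d × (350 − 6.32) g/m³ = 8.39×10^3 g/d = 8.386 kg/d.
P_X = Y_obs·Q·(S₀ − S) = 0.2334 × 8.386 = 1.957 kg VSS/d.
R_O = Q·(S₀ − S) − 1.42·P_X = 8.386 − 1.42 × 1.957 = 5.607 kg O₂/d.

R_O ≈ 5.61 kg O₂/d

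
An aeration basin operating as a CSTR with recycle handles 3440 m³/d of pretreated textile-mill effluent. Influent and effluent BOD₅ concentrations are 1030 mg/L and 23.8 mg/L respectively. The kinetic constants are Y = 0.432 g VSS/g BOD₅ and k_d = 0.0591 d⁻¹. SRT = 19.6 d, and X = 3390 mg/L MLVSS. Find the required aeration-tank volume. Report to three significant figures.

Rearranging the biomass balance for a CMAS with decay, V = Y·Q·ΔS·θ_c / [X·(1+k_d θ_c)] = 0.432 × 3440 × (1030 − 23.8) × 19.6 / [3390 × (1 + 0.0591 × 19.6)] = 2.93×10^7 / 7317 = 4006 m³.

V ≈ 4010 m³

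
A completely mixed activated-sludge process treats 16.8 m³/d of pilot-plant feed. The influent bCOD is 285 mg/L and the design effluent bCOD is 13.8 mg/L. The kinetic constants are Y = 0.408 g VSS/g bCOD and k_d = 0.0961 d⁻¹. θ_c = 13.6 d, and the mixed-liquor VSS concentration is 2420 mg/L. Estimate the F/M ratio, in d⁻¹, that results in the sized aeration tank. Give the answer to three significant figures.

F/M ≈ 0.437 d⁻¹

Rearranging the biomass balance for a CMAS with decay, V = Y·Q·ΔS·θ_c / [X·(1+k_d θ_c)] = 0.408 × 16.8 × (285 − 13.8) × 13.6 / [2420 × (1 + 0.0961 × 13.6)] = 2.53×10^4 / 5583 = 4.528 m³.
F/M = applied load / biomass = Q·S₀/(V·X) = 16.8 × 285 / (4.528 × 2420) = 0.4369 d⁻¹.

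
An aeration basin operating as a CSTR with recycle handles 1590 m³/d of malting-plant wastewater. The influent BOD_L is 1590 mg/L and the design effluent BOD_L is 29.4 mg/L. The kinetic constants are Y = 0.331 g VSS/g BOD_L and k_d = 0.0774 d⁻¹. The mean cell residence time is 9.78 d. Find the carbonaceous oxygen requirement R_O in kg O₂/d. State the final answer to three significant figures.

Y_obs = Y / (1 + k_d θ_c) = 0.331 / (1 + 0.0774 × 9.78) = 0.331 / 1.757 = 0.1884.
Q·(S₀ − S) = 1590 × (1590 − 29.4) × 10⁻³ = 2481 kg/d removed.
P_X = Y_obs·Q·(S₀ − S) = 0.1884 × 2481 = 467.5 kg VSS/d.
R_O = Q·ΔS − 1.42 P_X = 2481 − 663.8 = 1818 kg O₂/d.

R_O ≈ 1820 kg O₂/d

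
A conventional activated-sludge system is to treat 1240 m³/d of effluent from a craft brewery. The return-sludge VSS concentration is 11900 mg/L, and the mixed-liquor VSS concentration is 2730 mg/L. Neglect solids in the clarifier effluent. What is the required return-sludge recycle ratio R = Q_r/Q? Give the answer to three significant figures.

R ≈ 0.298

Solids balance on the clarifier gives (1+R)X = R·X_r, so R = X/(X_r − X) = 2730 / (11900 − 2730) = 0.2977.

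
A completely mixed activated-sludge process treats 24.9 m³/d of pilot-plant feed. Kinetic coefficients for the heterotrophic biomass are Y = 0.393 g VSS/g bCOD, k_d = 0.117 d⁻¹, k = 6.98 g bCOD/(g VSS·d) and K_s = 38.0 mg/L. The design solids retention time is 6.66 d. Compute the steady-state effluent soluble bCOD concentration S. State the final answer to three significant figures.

S ≈ 4.10 mg/L

Effluent substrate depends only on kinetics and SRT: S = K_s(1 + k_d θ_c) / [θ_c(Yk − k_d) − 1] = 38.0 × (1 + 0.117 × 6.66) / [6.66 × (0.393 × 6.98 − 0.117) − 1] = 67.61 / 16.49 = 4.100 mg/L.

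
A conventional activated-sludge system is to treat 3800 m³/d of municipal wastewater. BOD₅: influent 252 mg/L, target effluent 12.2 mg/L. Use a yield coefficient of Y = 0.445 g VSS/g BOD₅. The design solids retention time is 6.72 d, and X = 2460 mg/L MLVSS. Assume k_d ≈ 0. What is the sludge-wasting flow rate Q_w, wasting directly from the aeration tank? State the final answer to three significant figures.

V·X = Y·Q·ΔS·θ_c gives V = 0.445 × 3800 × (252 − 12.2) × 6.72 / 2460 = 1108 m³.
For wasting at MLVSS concentration, Q_w = V/θ_c = 1108/6.72 = 164.8 m³/d.

Q_w ≈ 165 m³/d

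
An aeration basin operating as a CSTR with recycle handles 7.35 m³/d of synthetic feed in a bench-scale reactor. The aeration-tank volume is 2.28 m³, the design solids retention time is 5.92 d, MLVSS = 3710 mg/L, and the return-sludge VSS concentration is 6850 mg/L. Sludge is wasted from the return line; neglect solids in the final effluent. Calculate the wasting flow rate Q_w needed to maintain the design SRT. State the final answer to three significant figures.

Q_w ≈ 0.209 m³/d

Wasting from the return line (neglecting effluent solids): Q_w = V·X / (θ_c·X_r) = 2.280 × 3710 / (5.92 × 6850) = 0.2086 m³/d.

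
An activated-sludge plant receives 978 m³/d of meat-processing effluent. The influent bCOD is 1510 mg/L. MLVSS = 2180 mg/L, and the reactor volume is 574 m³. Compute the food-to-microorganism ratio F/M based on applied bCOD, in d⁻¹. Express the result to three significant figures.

F/M ≈ 1.18 d⁻¹

F/M = applied load / biomass = Q·S₀/(V·X) = 978 × 1510 / (574.0 × 2180) = 1.180 d⁻¹.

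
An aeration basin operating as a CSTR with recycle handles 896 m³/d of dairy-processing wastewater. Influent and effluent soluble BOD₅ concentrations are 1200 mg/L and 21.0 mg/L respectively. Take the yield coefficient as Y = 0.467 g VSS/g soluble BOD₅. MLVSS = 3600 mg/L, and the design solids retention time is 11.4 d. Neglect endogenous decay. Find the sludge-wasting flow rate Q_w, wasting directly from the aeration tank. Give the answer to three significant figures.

Biomass mass balance (decay neglected): V·X = Y·Q·(S₀ − S)·θ_c, so V = 0.467 × 896 × (1200 − 21.0) × 11.4 / 3600 = 1562 m³.
Wasting from the aeration tank: Q_w = V / θ_c = 1562 / 11.4 = 137.0 m³/d.

Q_w ≈ 137 m³/d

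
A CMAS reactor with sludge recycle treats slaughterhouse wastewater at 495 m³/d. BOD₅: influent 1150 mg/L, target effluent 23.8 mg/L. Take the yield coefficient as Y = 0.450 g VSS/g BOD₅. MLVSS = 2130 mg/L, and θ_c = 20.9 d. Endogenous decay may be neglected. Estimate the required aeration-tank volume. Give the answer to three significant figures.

With k_d = 0 the design equation reduces to V = Y Q (S₀−S) θ_c / X = 0.450 × 495 × (1150 − 23.8) × 20.9 / 2130 = 2462 m³.

V ≈ 2460 m³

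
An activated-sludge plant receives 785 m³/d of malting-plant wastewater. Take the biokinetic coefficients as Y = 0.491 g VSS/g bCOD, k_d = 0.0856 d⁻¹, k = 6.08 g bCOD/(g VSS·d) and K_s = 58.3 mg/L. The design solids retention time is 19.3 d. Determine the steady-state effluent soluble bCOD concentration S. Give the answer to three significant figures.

Effluent substrate depends only on kinetics and SRT: S = K_s(1 + k_d θ_c) / [θ_c(Yk − k_d) − 1] = 58.3 × (1 + 0.0856 × 19.3) / [19.3 × (0.491 × 6.08 − 0.0856) − 1] = 154.6 / 54.96 = 2.813 mg/L.

S ≈ 2.81 mg/L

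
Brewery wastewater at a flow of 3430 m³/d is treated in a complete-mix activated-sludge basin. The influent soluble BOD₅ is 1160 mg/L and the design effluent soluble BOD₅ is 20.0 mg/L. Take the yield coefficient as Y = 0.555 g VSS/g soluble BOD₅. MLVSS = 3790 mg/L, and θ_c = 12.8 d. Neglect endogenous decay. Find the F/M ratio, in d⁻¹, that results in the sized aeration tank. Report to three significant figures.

F/M ≈ 0.143 d⁻¹

Biomass mass balance (decay neglected): V·X = Y·Q·(S₀ − S)·θ_c, so V = 0.555 × 3430 × (1160 − 20.0) × 12.8 / 3790 = 7329 m³.
F/M = applied load / biomass = Q·S₀/(V·X) = 3430 × 1160 / (7329 × 3790) = 0.1432 d⁻¹.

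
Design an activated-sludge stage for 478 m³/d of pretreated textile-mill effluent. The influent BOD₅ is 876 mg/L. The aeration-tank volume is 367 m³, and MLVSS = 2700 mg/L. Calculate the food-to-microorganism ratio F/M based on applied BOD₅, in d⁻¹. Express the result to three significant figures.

F/M = Q·S₀ / (V·X) = 478 × 876 / (367.0 × 2700) = 0.4226 g BOD₅·(g VSS·d)⁻¹.

F/M ≈ 0.423 d⁻¹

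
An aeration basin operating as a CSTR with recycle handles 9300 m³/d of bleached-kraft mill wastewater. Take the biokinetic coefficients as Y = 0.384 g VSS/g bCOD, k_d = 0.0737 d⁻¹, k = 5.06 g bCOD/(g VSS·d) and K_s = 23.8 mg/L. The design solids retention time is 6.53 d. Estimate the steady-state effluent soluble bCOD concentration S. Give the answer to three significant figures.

S ≈ 3.15 mg/L

Effluent substrate depends only on kinetics and SRT: S = K_s(1 + k_d θ_c) / [θ_c(Yk − k_d) − 1] = 23.8 × (1 + 0.0737 × 6.53) / [6.53 × (0.384 × 5.06 − 0.0737) − 1] = 35.25 / 11.21 = 3.146 mg/L.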